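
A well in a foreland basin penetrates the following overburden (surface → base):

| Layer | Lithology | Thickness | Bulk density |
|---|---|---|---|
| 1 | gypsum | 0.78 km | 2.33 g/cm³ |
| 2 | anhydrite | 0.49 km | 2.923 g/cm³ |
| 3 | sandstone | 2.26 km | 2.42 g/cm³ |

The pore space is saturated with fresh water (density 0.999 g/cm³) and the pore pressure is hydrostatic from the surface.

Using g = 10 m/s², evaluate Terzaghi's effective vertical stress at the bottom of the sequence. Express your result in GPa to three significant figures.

0.0519 GPa

Overburden (lithostatic) stress σ_v:
gypsum: 2330 kg/m³ × 10 m/s² × 780 m = 1.817×10^7 Pa = 18.17 MPa
anhydrite: 2923 kg/m³ × 10 m/s² × 490 m = 1.432×10^7 Pa = 14.32 MPa
sandstone: 2420 kg/m³ × 10 m/s² × 2260 m = 5.469×10^7 Pa = 54.69 MPa
Total = 18.17 + 14.32 + 54.69 = 87.189 MPa
Pore pressure P_p = 999 kg/m³ × 10 m/s² × 3530 m = 3.526×10^7 Pa = 35.26 MPa
Effective stress σ' = σ_v − P_p = 87.19 − 35.26 = 51.924 MPa = 0.051924 GPa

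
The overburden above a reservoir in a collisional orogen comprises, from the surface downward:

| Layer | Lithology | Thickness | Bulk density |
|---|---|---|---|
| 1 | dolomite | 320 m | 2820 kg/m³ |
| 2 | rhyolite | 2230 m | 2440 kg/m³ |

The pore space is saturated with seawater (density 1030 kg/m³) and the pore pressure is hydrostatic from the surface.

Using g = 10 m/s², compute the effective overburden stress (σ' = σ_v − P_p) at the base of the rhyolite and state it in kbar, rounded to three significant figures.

Overburden (lithostatic) stress σ_v:
dolomite: 2820 kg/m³ × 10 m/s² × 320 m = 9.024×10^6 Pa = 9.024 MPa
rhyolite: 2440 kg/m³ × 10 m/s² × 2230 m = 5.441×10^7 Pa = 54.41 MPa
Total = 9.024 + 54.41 = 63.436 MPa
Pore pressure P_p = 1030 kg/m³ × 10 m/s² × 2550 m = 2.627×10^7 Pa = 26.27 MPa
Effective stress σ' = σ_v − P_p = 63.44 − 26.27 = 37.171 MPa = 0.37171 kbar

0.372 kbar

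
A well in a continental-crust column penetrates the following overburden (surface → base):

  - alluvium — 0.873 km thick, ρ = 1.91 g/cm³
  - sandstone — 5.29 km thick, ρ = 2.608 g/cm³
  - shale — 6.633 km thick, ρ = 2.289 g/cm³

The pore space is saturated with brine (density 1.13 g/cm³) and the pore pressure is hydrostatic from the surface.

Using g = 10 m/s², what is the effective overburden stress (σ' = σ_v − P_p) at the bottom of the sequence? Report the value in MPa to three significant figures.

162 MPa

Overburden (lithostatic) stress σ_v:
alluvium: 1910 kg/m³ × 10 m/s² × 873 m = 1.667×10^7 Pa = 16.67 MPa
sandstone: 2608 kg/m³ × 10 m/s² × 5290 m = 1.380×10^8 Pa = 138.0 MPa
shale: 2289 kg/m³ × 10 m/s² × 6633 m = 1.518×10^8 Pa = 151.8 MPa
Total = 16.67 + 138.0 + 151.8 = 306.47 MPa
Pore pressure P_p = 1130 kg/m³ × 10 m/s² × 12796 m = 1.446×10^8 Pa = 144.6 MPa
Effective stress σ' = σ_v − P_p = 306.5 − 144.6 = 161.87 MPa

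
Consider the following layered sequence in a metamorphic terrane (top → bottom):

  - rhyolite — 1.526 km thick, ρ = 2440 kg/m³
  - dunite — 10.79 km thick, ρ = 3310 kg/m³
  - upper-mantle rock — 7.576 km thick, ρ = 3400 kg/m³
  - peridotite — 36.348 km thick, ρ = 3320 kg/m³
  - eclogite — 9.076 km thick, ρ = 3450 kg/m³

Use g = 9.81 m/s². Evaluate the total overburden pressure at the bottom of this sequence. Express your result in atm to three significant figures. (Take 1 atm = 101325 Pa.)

21000 atm

rhyolite: 2440 kg/m³ × 9.81 m/s² × 1526 m = 3.653×10^7 Pa = 360.5 atm
dunite: 3310 kg/m³ × 9.81 m/s² × 10790 m = 3.504×10^8 Pa = 3458 atm
upper-mantle rock: 3400 kg/m³ × 9.81 m/s² × 7576 m = 2.527×10^8 Pa = 2494 atm
peridotite: 3320 kg/m³ × 9.81 m/s² × 36348 m = 1.184×10^9 Pa = 11683 atm
eclogite: 3450 kg/m³ × 9.81 m/s² × 9076 m = 3.072×10^8 Pa = 3032 atm
Total = 360.5 + 3458 + 2494 + 11683 + 3032 = 21027 atm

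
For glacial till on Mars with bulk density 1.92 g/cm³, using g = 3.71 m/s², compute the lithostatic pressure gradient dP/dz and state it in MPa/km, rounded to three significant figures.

dP/dz = ρg = 1920 kg/m³ × 3.71 m/s² = 7123.2 Pa/m
= 7123.2 Pa/m × (1 MPa/km / 1000.0 Pa/m) = 7.1232 MPa/km

7.12 MPa/km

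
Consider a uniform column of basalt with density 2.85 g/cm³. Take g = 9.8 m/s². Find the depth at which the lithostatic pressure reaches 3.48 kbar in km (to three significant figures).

h = P/(ρg) = 3.48 kbar / (2850 kg/m³ × 9.8 m/s²) = 3.480×10^8 Pa / 27930 Pa/m = 12460 m
= 12.460 km

12.5 km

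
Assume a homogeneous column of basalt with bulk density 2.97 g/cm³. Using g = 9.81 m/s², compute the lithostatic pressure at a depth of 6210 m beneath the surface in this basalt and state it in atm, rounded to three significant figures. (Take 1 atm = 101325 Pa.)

1790 atm

basalt: 2970 kg/m³ × 9.81 m/s² × 6210 m = 1.809×10^8 Pa = 1786 atm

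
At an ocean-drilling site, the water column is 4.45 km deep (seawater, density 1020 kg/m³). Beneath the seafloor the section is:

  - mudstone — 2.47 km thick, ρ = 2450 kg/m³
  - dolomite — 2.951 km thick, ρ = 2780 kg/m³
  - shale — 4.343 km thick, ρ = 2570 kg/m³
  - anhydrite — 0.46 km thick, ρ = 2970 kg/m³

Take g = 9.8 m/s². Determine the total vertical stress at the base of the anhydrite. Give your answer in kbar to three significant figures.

seawater: 1020 kg/m³ × 9.8 m/s² × 4450 m = 4.448×10^7 Pa = 0.4448 kbar
mudstone: 2450 kg/m³ × 9.8 m/s² × 2470 m = 5.930×10^7 Pa = 0.5930 kbar
dolomite: 2780 kg/m³ × 9.8 m/s² × 2951 m = 8.040×10^7 Pa = 0.8040 kbar
shale: 2570 kg/m³ × 9.8 m/s² × 4343 m = 1.094×10^8 Pa = 1.094 kbar
anhydrite: 2970 kg/m³ × 9.8 m/s² × 460 m = 1.339×10^7 Pa = 0.1339 kbar
Total = 0.4448 + 0.5930 + 0.8040 + 1.094 + 0.1339 = 3.0696 kbar

3.07 kbar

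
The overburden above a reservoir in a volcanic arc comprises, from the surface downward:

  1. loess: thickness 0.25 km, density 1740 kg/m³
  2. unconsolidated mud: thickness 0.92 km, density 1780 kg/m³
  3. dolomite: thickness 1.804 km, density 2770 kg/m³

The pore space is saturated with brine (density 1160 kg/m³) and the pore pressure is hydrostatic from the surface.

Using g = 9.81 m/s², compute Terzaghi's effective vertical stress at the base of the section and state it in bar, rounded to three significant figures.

355 bar

Overburden (lithostatic) stress σ_v:
loess: 1740 kg/m³ × 9.81 m/s² × 250 m = 4.267×10^6 Pa = 4.267 MPa
unconsolidated mud: 1780 kg/m³ × 9.81 m/s² × 920 m = 1.606×10^7 Pa = 16.06 MPa
dolomite: 2770 kg/m³ × 9.81 m/s² × 1804 m = 4.902×10^7 Pa = 49.02 MPa
Total = 4.267 + 16.06 + 49.02 = 69.354 MPa
Pore pressure P_p = 1160 kg/m³ × 9.81 m/s² × 2974 m = 3.384×10^7 Pa = 33.84 MPa
Effective stress σ' = σ_v − P_p = 69.35 − 33.84 = 35.511 MPa = 355.11 bar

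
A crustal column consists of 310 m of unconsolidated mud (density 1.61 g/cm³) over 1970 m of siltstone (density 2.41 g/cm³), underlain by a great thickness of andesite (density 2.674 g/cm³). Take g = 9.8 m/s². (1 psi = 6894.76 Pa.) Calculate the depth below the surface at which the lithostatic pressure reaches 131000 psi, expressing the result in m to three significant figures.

Pressure at base of upper layers: 1610×9.8×310 + 2410×9.8×1970 = 5.142×10^7 Pa = 7458 psi
Remaining pressure to be supplied by andesite: 9.032×10^8 − 5.142×10^7 = 8.518×10^8 Pa
Additional depth in andesite = 8.518×10^8 Pa / (2674 kg/m³ × 9.8 m/s²) = 32505 m
Total depth = 2280 m + 32505 m = 34785 m

34800 m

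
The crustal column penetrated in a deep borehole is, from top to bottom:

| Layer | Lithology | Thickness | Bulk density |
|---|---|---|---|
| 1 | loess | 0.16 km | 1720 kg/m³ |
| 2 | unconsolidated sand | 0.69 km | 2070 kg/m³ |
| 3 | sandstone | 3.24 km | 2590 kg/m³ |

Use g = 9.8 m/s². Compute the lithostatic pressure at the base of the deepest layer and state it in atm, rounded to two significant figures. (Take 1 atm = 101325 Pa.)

980 atm

loess: 1720 kg/m³ × 9.8 m/s² × 160 m = 2.697×10^6 Pa = 26.62 atm
unconsolidated sand: 2070 kg/m³ × 9.8 m/s² × 690 m = 1.400×10^7 Pa = 138.1 atm
sandstone: 2590 kg/m³ × 9.8 m/s² × 3240 m = 8.224×10^7 Pa = 811.6 atm
Total = 26.62 + 138.1 + 811.6 = 976.38 atm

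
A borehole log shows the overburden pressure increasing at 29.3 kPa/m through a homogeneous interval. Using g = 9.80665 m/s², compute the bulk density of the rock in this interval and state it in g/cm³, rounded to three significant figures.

2.99 g/cm³

ρ = (dP/dz)/g = 29.3 kPa/m / 9.80665 m/s² = 29300 Pa/m / 9.80665 m/s² = 2987.8 kg/m³
= 2.988 g/cm³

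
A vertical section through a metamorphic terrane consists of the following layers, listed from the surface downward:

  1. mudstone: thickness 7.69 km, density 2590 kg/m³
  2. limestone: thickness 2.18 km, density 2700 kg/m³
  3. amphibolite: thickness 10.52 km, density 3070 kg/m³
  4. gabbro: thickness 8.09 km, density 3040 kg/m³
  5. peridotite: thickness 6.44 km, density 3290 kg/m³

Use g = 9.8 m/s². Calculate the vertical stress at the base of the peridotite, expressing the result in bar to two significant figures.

10000 bar

mudstone: 2590 kg/m³ × 9.8 m/s² × 7690 m = 1.952×10^8 Pa = 1952 bar
limestone: 2700 kg/m³ × 9.8 m/s² × 2180 m = 5.768×10^7 Pa = 576.8 bar
amphibolite: 3070 kg/m³ × 9.8 m/s² × 10520 m = 3.165×10^8 Pa = 3165 bar
gabbro: 3040 kg/m³ × 9.8 m/s² × 8090 m = 2.410×10^8 Pa = 2410 bar
peridotite: 3290 kg/m³ × 9.8 m/s² × 6440 m = 2.076×10^8 Pa = 2076 bar
Total = 1952 + 576.8 + 3165 + 2410 + 2076 = 10180 bar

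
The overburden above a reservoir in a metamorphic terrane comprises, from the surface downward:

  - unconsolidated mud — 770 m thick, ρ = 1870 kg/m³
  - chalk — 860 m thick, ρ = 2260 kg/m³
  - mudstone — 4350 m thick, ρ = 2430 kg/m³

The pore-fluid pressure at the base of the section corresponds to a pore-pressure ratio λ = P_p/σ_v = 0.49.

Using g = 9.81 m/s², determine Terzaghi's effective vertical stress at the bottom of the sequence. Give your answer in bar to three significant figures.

698 bar

Overburden (lithostatic) stress σ_v:
unconsolidated mud: 1870 kg/m³ × 9.81 m/s² × 770 m = 1.413×10^7 Pa = 14.13 MPa
chalk: 2260 kg/m³ × 9.81 m/s² × 860 m = 1.907×10^7 Pa = 19.07 MPa
mudstone: 2430 kg/m³ × 9.81 m/s² × 4350 m = 1.037×10^8 Pa = 103.7 MPa
Total = 14.13 + 19.07 + 103.7 = 136.89 MPa
Pore pressure P_p = λ·σ_v = 0.49 × 136.9 MPa = 67.08 MPa
Effective stress σ' = σ_v − P_p = 136.9 − 67.08 = 69.813 MPa = 698.13 bar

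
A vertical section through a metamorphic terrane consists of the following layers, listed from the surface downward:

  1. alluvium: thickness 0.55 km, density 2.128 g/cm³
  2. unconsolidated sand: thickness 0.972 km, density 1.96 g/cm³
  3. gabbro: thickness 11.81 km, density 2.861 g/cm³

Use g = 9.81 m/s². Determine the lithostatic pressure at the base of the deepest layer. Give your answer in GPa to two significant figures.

alluvium: 2128 kg/m³ × 9.81 m/s² × 550 m = 1.148×10^7 Pa = 0.01148 GPa
unconsolidated sand: 1960 kg/m³ × 9.81 m/s² × 972 m = 1.869×10^7 Pa = 0.01869 GPa
gabbro: 2861 kg/m³ × 9.81 m/s² × 11810 m = 3.315×10^8 Pa = 0.3315 GPa
Total = 0.01148 + 0.01869 + 0.3315 = 0.36164 GPa

0.36 GPa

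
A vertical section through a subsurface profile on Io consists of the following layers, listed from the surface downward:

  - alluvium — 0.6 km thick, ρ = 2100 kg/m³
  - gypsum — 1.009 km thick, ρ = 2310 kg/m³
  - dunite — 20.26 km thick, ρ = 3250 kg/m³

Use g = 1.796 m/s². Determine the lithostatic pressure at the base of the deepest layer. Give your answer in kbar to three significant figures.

alluvium: 2100 kg/m³ × 1.796 m/s² × 600 m = 2.263×10^6 Pa = 0.02263 kbar
gypsum: 2310 kg/m³ × 1.796 m/s² × 1009 m = 4.186×10^6 Pa = 0.04186 kbar
dunite: 3250 kg/m³ × 1.796 m/s² × 20260 m = 1.183×10^8 Pa = 1.183 kbar
Total = 0.02263 + 0.04186 + 1.183 = 1.2471 kbar

1.25 kbar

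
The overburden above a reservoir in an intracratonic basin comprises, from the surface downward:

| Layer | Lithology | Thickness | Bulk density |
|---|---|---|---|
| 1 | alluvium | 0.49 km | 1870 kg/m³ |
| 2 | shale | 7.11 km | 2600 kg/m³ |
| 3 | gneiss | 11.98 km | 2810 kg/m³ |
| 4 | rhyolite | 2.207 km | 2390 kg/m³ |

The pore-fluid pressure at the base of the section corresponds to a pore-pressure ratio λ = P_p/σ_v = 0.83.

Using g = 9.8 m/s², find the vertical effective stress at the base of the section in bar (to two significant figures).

Overburden (lithostatic) stress σ_v:
alluvium: 1870 kg/m³ × 9.8 m/s² × 490 m = 8.980×10^6 Pa = 8.980 MPa
shale: 2600 kg/m³ × 9.8 m/s² × 7110 m = 1.812×10^8 Pa = 181.2 MPa
gneiss: 2810 kg/m³ × 9.8 m/s² × 11980 m = 3.299×10^8 Pa = 329.9 MPa
rhyolite: 2390 kg/m³ × 9.8 m/s² × 2207 m = 5.169×10^7 Pa = 51.69 MPa
Total = 8.980 + 181.2 + 329.9 + 51.69 = 571.74 MPa
Pore pressure P_p = λ·σ_v = 0.83 × 571.7 MPa = 474.5 MPa
Effective stress σ' = σ_v − P_p = 571.7 − 474.5 = 97.196 MPa = 971.96 bar

970 bar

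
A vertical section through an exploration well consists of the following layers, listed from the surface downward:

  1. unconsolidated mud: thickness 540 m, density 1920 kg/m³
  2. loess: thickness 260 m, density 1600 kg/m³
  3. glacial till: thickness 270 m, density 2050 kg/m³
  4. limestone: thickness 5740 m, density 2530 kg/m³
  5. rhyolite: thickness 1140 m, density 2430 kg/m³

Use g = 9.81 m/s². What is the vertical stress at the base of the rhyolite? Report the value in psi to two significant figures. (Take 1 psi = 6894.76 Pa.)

27000 psi

unconsolidated mud: 1920 kg/m³ × 9.81 m/s² × 540 m = 1.017×10^7 Pa = 1475 psi
loess: 1600 kg/m³ × 9.81 m/s² × 260 m = 4.081×10^6 Pa = 591.9 psi
glacial till: 2050 kg/m³ × 9.81 m/s² × 270 m = 5.430×10^6 Pa = 787.5 psi
limestone: 2530 kg/m³ × 9.81 m/s² × 5740 m = 1.425×10^8 Pa = 20662 psi
rhyolite: 2430 kg/m³ × 9.81 m/s² × 1140 m = 2.718×10^7 Pa = 3941 psi
Total = 1475 + 591.9 + 787.5 + 20662 + 3941 = 27459 psi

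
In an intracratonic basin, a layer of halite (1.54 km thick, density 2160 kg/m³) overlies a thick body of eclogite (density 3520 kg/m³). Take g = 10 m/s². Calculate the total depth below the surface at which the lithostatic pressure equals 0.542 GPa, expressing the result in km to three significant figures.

16.0 km

Pressure at base of upper layers: 2160×10×1540 = 3.326×10^7 Pa = 0.03326 GPa
Remaining pressure to be supplied by eclogite: 5.420×10^8 − 3.326×10^7 = 5.087×10^8 Pa
Additional depth in eclogite = 5.087×10^8 Pa / (3520 kg/m³ × 10 m/s²) = 14453 m
Total depth = 1540 m + 14453 m = 15993 m
= 15.993 km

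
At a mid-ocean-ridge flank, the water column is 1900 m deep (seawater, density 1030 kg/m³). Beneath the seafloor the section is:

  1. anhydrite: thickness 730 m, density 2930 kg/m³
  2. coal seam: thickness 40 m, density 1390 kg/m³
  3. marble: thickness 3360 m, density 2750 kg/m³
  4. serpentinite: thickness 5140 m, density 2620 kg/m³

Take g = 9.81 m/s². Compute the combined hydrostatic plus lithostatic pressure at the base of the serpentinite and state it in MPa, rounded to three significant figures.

seawater: 1030 kg/m³ × 9.81 m/s² × 1900 m = 1.920×10^7 Pa = 19.20 MPa
anhydrite: 2930 kg/m³ × 9.81 m/s² × 730 m = 2.098×10^7 Pa = 20.98 MPa
coal seam: 1390 kg/m³ × 9.81 m/s² × 40 m = 5.454×10^5 Pa = 0.5454 MPa
marble: 2750 kg/m³ × 9.81 m/s² × 3360 m = 9.064×10^7 Pa = 90.64 MPa
serpentinite: 2620 kg/m³ × 9.81 m/s² × 5140 m = 1.321×10^8 Pa = 132.1 MPa
Total = 19.20 + 20.98 + 0.5454 + 90.64 + 132.1 = 263.48 MPa

263 MPa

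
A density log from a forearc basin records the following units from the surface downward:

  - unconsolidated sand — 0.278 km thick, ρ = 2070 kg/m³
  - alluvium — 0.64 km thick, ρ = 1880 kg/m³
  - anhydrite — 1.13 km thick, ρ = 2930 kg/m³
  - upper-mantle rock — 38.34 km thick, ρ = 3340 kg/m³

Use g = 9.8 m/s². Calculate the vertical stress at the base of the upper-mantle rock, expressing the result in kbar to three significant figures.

13.0 kbar

unconsolidated sand: 2070 kg/m³ × 9.8 m/s² × 278 m = 5.640×10^6 Pa = 0.05640 kbar
alluvium: 1880 kg/m³ × 9.8 m/s² × 640 m = 1.179×10^7 Pa = 0.1179 kbar
anhydrite: 2930 kg/m³ × 9.8 m/s² × 1130 m = 3.245×10^7 Pa = 0.3245 kbar
upper-mantle rock: 3340 kg/m³ × 9.8 m/s² × 38340 m = 1.255×10^9 Pa = 12.55 kbar
Total = 0.05640 + 0.1179 + 0.3245 + 12.55 = 13.048 kbar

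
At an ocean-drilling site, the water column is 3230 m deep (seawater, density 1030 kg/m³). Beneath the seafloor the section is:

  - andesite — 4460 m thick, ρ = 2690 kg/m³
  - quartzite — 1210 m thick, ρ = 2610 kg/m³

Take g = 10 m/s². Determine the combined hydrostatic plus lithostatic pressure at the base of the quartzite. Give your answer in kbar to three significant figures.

seawater: 1030 kg/m³ × 10 m/s² × 3230 m = 3.327×10^7 Pa = 0.3327 kbar
andesite: 2690 kg/m³ × 10 m/s² × 4460 m = 1.200×10^8 Pa = 1.200 kbar
quartzite: 2610 kg/m³ × 10 m/s² × 1210 m = 3.158×10^7 Pa = 0.3158 kbar
Total = 0.3327 + 1.200 + 0.3158 = 1.8482 kbar

1.85 kbar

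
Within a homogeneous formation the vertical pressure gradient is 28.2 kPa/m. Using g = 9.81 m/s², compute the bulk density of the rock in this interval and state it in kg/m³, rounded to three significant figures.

ρ = (dP/dz)/g = 28.2 kPa/m / 9.81 m/s² = 28200 Pa/m / 9.81 m/s² = 2874.6 kg/m³

2870 kg/m³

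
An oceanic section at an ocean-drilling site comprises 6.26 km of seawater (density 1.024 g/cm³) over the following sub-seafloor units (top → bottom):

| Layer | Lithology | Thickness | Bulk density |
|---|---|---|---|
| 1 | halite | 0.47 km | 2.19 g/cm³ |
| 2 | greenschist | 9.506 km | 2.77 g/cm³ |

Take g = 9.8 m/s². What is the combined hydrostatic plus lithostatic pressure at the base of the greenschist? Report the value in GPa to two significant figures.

0.33 GPa

seawater: 1024 kg/m³ × 9.8 m/s² × 6260 m = 6.282×10^7 Pa = 0.06282 GPa
halite: 2190 kg/m³ × 9.8 m/s² × 470 m = 1.009×10^7 Pa = 0.01009 GPa
greenschist: 2770 kg/m³ × 9.8 m/s² × 9506 m = 2.580×10^8 Pa = 0.2580 GPa
Total = 0.06282 + 0.01009 + 0.2580 = 0.33096 GPa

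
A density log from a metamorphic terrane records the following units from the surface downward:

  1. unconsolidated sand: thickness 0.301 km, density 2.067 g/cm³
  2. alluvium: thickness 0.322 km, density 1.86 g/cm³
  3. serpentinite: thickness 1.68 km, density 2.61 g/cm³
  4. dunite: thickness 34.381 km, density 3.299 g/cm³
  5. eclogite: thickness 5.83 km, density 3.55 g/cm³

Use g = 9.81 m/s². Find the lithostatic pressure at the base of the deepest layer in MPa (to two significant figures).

unconsolidated sand: 2067 kg/m³ × 9.81 m/s² × 301 m = 6.103×10^6 Pa = 6.103 MPa
alluvium: 1860 kg/m³ × 9.81 m/s² × 322 m = 5.875×10^6 Pa = 5.875 MPa
serpentinite: 2610 kg/m³ × 9.81 m/s² × 1680 m = 4.301×10^7 Pa = 43.01 MPa
dunite: 3299 kg/m³ × 9.81 m/s² × 34381 m = 1.113×10^9 Pa = 1113 MPa
eclogite: 3550 kg/m³ × 9.81 m/s² × 5830 m = 2.030×10^8 Pa = 203.0 MPa
Total = 6.103 + 5.875 + 43.01 + 1113 + 203.0 = 1370.7 MPa

1400 MPa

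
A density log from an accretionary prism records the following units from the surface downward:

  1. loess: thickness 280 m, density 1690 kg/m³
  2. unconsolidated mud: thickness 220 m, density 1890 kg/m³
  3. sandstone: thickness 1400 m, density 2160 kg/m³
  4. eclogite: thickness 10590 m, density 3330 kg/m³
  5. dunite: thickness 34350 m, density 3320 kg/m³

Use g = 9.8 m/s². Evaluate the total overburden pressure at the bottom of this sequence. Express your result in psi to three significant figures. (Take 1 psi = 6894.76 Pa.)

218000 psi

loess: 1690 kg/m³ × 9.8 m/s² × 280 m = 4.637×10^6 Pa = 672.6 psi
unconsolidated mud: 1890 kg/m³ × 9.8 m/s² × 220 m = 4.075×10^6 Pa = 591.0 psi
sandstone: 2160 kg/m³ × 9.8 m/s² × 1400 m = 2.964×10^7 Pa = 4298 psi
eclogite: 3330 kg/m³ × 9.8 m/s² × 10590 m = 3.456×10^8 Pa = 50124 psi
dunite: 3320 kg/m³ × 9.8 m/s² × 34350 m = 1.118×10^9 Pa = 1.621×10^5 psi
Total = 672.6 + 591.0 + 4298 + 50124 + 1.621×10^5 = 2.1778×10^5 psi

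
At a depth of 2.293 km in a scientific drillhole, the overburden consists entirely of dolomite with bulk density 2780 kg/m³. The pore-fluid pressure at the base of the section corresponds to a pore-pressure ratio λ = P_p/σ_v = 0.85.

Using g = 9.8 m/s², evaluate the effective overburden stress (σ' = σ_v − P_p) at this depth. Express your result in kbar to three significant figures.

Overburden (lithostatic) stress σ_v:
dolomite: 2780 kg/m³ × 9.8 m/s² × 2293 m = 6.247×10^7 Pa = 62.47 MPa
Pore pressure P_p = λ·σ_v = 0.85 × 62.47 MPa = 53.10 MPa
Effective stress σ' = σ_v − P_p = 62.47 − 53.10 = 9.3706 MPa = 0.093706 kbar

0.0937 kbar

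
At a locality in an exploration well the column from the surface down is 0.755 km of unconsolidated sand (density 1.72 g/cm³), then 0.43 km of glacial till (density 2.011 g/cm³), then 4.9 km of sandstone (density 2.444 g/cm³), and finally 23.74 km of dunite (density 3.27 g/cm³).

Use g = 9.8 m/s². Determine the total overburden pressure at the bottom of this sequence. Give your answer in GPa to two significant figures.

0.90 GPa

unconsolidated sand: 1720 kg/m³ × 9.8 m/s² × 755 m = 1.273×10^7 Pa = 0.01273 GPa
glacial till: 2011 kg/m³ × 9.8 m/s² × 430 m = 8.474×10^6 Pa = 8.474×10^-3 GPa
sandstone: 2444 kg/m³ × 9.8 m/s² × 4900 m = 1.174×10^8 Pa = 0.1174 GPa
dunite: 3270 kg/m³ × 9.8 m/s² × 23740 m = 7.608×10^8 Pa = 0.7608 GPa
Total = 0.01273 + 8.474×10^-3 + 0.1174 + 0.7608 = 0.89933 GPa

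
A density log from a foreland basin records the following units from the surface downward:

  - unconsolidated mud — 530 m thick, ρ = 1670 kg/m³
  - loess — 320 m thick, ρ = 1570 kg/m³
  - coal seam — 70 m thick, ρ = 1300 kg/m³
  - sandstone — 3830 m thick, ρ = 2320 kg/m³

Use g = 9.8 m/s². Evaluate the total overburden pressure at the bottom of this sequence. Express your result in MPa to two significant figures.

unconsolidated mud: 1670 kg/m³ × 9.8 m/s² × 530 m = 8.674×10^6 Pa = 8.674 MPa
loess: 1570 kg/m³ × 9.8 m/s² × 320 m = 4.924×10^6 Pa = 4.924 MPa
coal seam: 1300 kg/m³ × 9.8 m/s² × 70 m = 8.918×10^5 Pa = 0.8918 MPa
sandstone: 2320 kg/m³ × 9.8 m/s² × 3830 m = 8.708×10^7 Pa = 87.08 MPa
Total = 8.674 + 4.924 + 0.8918 + 87.08 = 101.57 MPa

100 MPa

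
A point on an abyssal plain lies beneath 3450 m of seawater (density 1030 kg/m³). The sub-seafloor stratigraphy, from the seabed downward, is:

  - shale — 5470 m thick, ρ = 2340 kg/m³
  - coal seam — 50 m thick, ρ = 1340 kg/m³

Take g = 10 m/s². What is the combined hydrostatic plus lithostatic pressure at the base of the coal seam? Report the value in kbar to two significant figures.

seawater: 1030 kg/m³ × 10 m/s² × 3450 m = 3.554×10^7 Pa = 0.3553 kbar
shale: 2340 kg/m³ × 10 m/s² × 5470 m = 1.280×10^8 Pa = 1.280 kbar
coal seam: 1340 kg/m³ × 10 m/s² × 50 m = 6.700×10^5 Pa = 6.700×10^-3 kbar
Total = 0.3553 + 1.280 + 6.700×10^-3 = 1.6420 kbar

1.6 kbar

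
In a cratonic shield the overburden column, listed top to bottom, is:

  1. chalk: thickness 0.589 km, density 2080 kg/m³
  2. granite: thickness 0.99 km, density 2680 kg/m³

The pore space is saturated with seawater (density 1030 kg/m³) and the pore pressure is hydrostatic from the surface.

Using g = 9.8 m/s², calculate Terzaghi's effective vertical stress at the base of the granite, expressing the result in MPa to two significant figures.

22 MPa

Overburden (lithostatic) stress σ_v:
chalk: 2080 kg/m³ × 9.8 m/s² × 589 m = 1.201×10^7 Pa = 12.01 MPa
granite: 2680 kg/m³ × 9.8 m/s² × 990 m = 2.600×10^7 Pa = 26.00 MPa
Total = 12.01 + 26.00 = 38.008 MPa
Pore pressure P_p = 1030 kg/m³ × 9.8 m/s² × 1579 m = 1.594×10^7 Pa = 15.94 MPa
Effective stress σ' = σ_v − P_p = 38.01 − 15.94 = 22.069 MPa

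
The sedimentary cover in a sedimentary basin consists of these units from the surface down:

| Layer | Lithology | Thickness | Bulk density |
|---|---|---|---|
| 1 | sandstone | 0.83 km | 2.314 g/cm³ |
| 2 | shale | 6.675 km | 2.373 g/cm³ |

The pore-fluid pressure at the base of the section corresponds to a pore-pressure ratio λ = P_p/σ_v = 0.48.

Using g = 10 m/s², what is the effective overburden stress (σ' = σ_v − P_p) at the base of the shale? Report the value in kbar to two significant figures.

Overburden (lithostatic) stress σ_v:
sandstone: 2314 kg/m³ × 10 m/s² × 830 m = 1.921×10^7 Pa = 19.21 MPa
shale: 2373 kg/m³ × 10 m/s² × 6675 m = 1.584×10^8 Pa = 158.4 MPa
Total = 19.21 + 158.4 = 177.60 MPa
Pore pressure P_p = λ·σ_v = 0.48 × 177.6 MPa = 85.25 MPa
Effective stress σ' = σ_v − P_p = 177.6 − 85.25 = 92.354 MPa = 0.92354 kbar

0.92 kbar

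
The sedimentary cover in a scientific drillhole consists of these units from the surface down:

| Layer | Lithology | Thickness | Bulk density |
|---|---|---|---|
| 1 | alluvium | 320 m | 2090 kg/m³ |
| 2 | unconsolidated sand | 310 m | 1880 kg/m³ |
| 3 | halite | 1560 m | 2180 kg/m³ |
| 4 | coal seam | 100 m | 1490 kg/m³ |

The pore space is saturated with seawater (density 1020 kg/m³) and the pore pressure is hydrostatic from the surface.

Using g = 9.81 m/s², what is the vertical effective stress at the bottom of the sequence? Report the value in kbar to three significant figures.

Overburden (lithostatic) stress σ_v:
alluvium: 2090 kg/m³ × 9.81 m/s² × 320 m = 6.561×10^6 Pa = 6.561 MPa
unconsolidated sand: 1880 kg/m³ × 9.81 m/s² × 310 m = 5.717×10^6 Pa = 5.717 MPa
halite: 2180 kg/m³ × 9.81 m/s² × 1560 m = 3.336×10^7 Pa = 33.36 MPa
coal seam: 1490 kg/m³ × 9.81 m/s² × 100 m = 1.462×10^6 Pa = 1.462 MPa
Total = 6.561 + 5.717 + 33.36 + 1.462 = 47.102 MPa
Pore pressure P_p = 1020 kg/m³ × 9.81 m/s² × 2290 m = 2.291×10^7 Pa = 22.91 MPa
Effective stress σ' = σ_v − P_p = 47.10 − 22.91 = 24.188 MPa = 0.24188 kbar

0.242 kbar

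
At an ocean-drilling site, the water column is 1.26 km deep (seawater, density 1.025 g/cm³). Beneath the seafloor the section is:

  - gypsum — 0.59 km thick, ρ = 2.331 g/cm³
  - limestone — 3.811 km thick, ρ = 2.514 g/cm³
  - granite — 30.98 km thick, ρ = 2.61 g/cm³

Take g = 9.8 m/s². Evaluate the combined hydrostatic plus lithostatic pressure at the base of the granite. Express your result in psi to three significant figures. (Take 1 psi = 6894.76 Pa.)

seawater: 1025 kg/m³ × 9.8 m/s² × 1260 m = 1.266×10^7 Pa = 1836 psi
gypsum: 2331 kg/m³ × 9.8 m/s² × 590 m = 1.348×10^7 Pa = 1955 psi
limestone: 2514 kg/m³ × 9.8 m/s² × 3811 m = 9.389×10^7 Pa = 13618 psi
granite: 2610 kg/m³ × 9.8 m/s² × 30980 m = 7.924×10^8 Pa = 1.149×10^5 psi
Total = 1836 + 1955 + 13618 + 1.149×10^5 = 1.3234×10^5 psi

132000 psi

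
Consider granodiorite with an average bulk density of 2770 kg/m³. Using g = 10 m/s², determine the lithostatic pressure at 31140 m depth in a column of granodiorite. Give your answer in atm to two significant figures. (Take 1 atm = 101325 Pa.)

granodiorite: 2770 kg/m³ × 10 m/s² × 31140 m = 8.626×10^8 Pa = 8513 atm

8500 atm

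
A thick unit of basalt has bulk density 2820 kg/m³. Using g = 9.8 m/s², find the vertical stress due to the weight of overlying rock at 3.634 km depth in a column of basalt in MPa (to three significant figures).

basalt: 2820 kg/m³ × 9.8 m/s² × 3634 m = 1.004×10^8 Pa = 100.4 MPa

100 MPa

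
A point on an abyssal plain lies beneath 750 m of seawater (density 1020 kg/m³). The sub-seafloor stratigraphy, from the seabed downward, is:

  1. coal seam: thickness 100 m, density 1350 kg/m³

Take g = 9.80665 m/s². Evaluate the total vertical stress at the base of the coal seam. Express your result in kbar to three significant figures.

seawater: 1020 kg/m³ × 9.80665 m/s² × 750 m = 7.502×10^6 Pa = 0.07502 kbar
coal seam: 1350 kg/m³ × 9.80665 m/s² × 100 m = 1.324×10^6 Pa = 0.01324 kbar
Total = 0.07502 + 0.01324 = 0.088260 kbar

0.0883 kbar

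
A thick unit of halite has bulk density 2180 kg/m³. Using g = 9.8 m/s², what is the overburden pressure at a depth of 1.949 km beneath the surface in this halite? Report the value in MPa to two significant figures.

halite: 2180 kg/m³ × 9.8 m/s² × 1949 m = 4.164×10^7 Pa = 41.64 MPa

42 MPa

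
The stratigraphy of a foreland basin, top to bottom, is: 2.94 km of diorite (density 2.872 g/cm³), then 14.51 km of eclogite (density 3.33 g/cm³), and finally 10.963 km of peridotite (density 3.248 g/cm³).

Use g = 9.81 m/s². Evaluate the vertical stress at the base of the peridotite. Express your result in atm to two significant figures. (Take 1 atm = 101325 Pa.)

8900 atm

diorite: 2872 kg/m³ × 9.81 m/s² × 2940 m = 8.283×10^7 Pa = 817.5 atm
eclogite: 3330 kg/m³ × 9.81 m/s² × 14510 m = 4.740×10^8 Pa = 4678 atm
peridotite: 3248 kg/m³ × 9.81 m/s² × 10963 m = 3.493×10^8 Pa = 3447 atm
Total = 817.5 + 4678 + 3447 = 8943.0 atm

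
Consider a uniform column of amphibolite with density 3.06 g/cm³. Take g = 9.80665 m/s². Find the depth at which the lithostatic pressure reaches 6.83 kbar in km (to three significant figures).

22.8 km

h = P/(ρg) = 6.83 kbar / (3060 kg/m³ × 9.80665 m/s²) = 6.830×10^8 Pa / 30008 Pa/m = 22760 m
= 22.760 km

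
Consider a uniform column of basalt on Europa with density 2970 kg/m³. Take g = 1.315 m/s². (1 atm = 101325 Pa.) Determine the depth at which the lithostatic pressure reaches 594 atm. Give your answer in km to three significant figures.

15.4 km

h = P/(ρg) = 594 atm / (2970 kg/m³ × 1.315 m/s²) = 6.019×10^7 Pa / 3905.5 Pa/m = 15411 m
= 15.411 km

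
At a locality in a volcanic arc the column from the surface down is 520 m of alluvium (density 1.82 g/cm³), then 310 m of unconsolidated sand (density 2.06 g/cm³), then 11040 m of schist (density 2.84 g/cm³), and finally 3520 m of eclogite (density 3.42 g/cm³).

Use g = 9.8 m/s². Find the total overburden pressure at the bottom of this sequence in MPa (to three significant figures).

441 MPa

alluvium: 1820 kg/m³ × 9.8 m/s² × 520 m = 9.275×10^6 Pa = 9.275 MPa
unconsolidated sand: 2060 kg/m³ × 9.8 m/s² × 310 m = 6.258×10^6 Pa = 6.258 MPa
schist: 2840 kg/m³ × 9.8 m/s² × 11040 m = 3.073×10^8 Pa = 307.3 MPa
eclogite: 3420 kg/m³ × 9.8 m/s² × 3520 m = 1.180×10^8 Pa = 118.0 MPa
Total = 9.275 + 6.258 + 307.3 + 118.0 = 440.77 MPa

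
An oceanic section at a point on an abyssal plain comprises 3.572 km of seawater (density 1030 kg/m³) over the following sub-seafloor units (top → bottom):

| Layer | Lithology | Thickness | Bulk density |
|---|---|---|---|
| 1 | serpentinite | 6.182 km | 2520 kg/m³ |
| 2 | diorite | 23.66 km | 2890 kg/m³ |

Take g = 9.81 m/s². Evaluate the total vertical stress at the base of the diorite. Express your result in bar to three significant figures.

seawater: 1030 kg/m³ × 9.81 m/s² × 3572 m = 3.609×10^7 Pa = 360.9 bar
serpentinite: 2520 kg/m³ × 9.81 m/s² × 6182 m = 1.528×10^8 Pa = 1528 bar
diorite: 2890 kg/m³ × 9.81 m/s² × 23660 m = 6.708×10^8 Pa = 6708 bar
Total = 360.9 + 1528 + 6708 = 8597.0 bar

8600 bar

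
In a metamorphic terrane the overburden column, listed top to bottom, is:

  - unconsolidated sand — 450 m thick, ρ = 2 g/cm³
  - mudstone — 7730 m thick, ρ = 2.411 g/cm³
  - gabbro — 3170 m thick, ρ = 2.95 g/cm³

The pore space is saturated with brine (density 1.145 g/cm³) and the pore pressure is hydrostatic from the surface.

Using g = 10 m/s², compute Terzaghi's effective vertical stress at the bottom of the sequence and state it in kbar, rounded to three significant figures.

Overburden (lithostatic) stress σ_v:
unconsolidated sand: 2000 kg/m³ × 10 m/s² × 450 m = 9.000×10^6 Pa = 9.000 MPa
mudstone: 2411 kg/m³ × 10 m/s² × 7730 m = 1.864×10^8 Pa = 186.4 MPa
gabbro: 2950 kg/m³ × 10 m/s² × 3170 m = 9.351×10^7 Pa = 93.52 MPa
Total = 9.000 + 186.4 + 93.52 = 288.89 MPa
Pore pressure P_p = 1145 kg/m³ × 10 m/s² × 11350 m = 1.300×10^8 Pa = 130.0 MPa
Effective stress σ' = σ_v − P_p = 288.9 − 130.0 = 158.93 MPa = 1.5893 kbar

1.59 kbar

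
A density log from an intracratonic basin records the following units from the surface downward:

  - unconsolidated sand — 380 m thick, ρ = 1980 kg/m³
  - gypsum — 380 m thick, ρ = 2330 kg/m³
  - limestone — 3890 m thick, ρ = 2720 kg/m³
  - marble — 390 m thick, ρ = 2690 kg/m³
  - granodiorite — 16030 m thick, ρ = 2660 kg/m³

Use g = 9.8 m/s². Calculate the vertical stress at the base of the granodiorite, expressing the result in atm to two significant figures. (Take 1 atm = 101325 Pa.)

5400 atm

unconsolidated sand: 1980 kg/m³ × 9.8 m/s² × 380 m = 7.374×10^6 Pa = 72.77 atm
gypsum: 2330 kg/m³ × 9.8 m/s² × 380 m = 8.677×10^6 Pa = 85.63 atm
limestone: 2720 kg/m³ × 9.8 m/s² × 3890 m = 1.037×10^8 Pa = 1023 atm
marble: 2690 kg/m³ × 9.8 m/s² × 390 m = 1.028×10^7 Pa = 101.5 atm
granodiorite: 2660 kg/m³ × 9.8 m/s² × 16030 m = 4.179×10^8 Pa = 4124 atm
Total = 72.77 + 85.63 + 1023 + 101.5 + 4124 = 5407.3 atm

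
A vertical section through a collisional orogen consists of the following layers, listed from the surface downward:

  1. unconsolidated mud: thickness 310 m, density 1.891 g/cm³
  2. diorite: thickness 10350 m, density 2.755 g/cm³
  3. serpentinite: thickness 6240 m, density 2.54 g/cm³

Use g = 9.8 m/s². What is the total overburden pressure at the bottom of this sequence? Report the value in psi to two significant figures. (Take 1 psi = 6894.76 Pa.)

64000 psi

unconsolidated mud: 1891 kg/m³ × 9.8 m/s² × 310 m = 5.745×10^6 Pa = 833.2 psi
diorite: 2755 kg/m³ × 9.8 m/s² × 10350 m = 2.794×10^8 Pa = 40529 psi
serpentinite: 2540 kg/m³ × 9.8 m/s² × 6240 m = 1.553×10^8 Pa = 22528 psi
Total = 833.2 + 40529 + 22528 = 63891 psi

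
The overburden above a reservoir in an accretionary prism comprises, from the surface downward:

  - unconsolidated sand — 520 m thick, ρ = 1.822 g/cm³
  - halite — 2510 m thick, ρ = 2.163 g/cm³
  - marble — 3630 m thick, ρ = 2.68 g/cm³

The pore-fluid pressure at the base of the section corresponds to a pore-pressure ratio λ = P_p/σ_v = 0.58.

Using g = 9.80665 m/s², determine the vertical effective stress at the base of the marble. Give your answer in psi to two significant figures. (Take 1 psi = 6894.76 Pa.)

9600 psi

Overburden (lithostatic) stress σ_v:
unconsolidated sand: 1822 kg/m³ × 9.80665 m/s² × 520 m = 9.291×10^6 Pa = 9.291 MPa
halite: 2163 kg/m³ × 9.80665 m/s² × 2510 m = 5.324×10^7 Pa = 53.24 MPa
marble: 2680 kg/m³ × 9.80665 m/s² × 3630 m = 9.540×10^7 Pa = 95.40 MPa
Total = 9.291 + 53.24 + 95.40 = 157.94 MPa
Pore pressure P_p = λ·σ_v = 0.58 × 157.9 MPa = 91.60 MPa
Effective stress σ' = σ_v − P_p = 157.9 − 91.60 = 66.333 MPa = 9620.8 psi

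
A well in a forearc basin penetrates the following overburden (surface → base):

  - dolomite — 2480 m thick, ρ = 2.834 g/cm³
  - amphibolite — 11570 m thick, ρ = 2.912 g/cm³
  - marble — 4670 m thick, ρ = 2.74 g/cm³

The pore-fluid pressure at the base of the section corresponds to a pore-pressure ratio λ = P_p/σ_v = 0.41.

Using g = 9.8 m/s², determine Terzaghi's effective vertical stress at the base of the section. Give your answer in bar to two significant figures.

3100 bar

Overburden (lithostatic) stress σ_v:
dolomite: 2834 kg/m³ × 9.8 m/s² × 2480 m = 6.888×10^7 Pa = 68.88 MPa
amphibolite: 2912 kg/m³ × 9.8 m/s² × 11570 m = 3.302×10^8 Pa = 330.2 MPa
marble: 2740 kg/m³ × 9.8 m/s² × 4670 m = 1.254×10^8 Pa = 125.4 MPa
Total = 68.88 + 330.2 + 125.4 = 524.46 MPa
Pore pressure P_p = λ·σ_v = 0.41 × 524.5 MPa = 215.0 MPa
Effective stress σ' = σ_v − P_p = 524.5 − 215.0 = 309.43 MPa = 3094.3 bar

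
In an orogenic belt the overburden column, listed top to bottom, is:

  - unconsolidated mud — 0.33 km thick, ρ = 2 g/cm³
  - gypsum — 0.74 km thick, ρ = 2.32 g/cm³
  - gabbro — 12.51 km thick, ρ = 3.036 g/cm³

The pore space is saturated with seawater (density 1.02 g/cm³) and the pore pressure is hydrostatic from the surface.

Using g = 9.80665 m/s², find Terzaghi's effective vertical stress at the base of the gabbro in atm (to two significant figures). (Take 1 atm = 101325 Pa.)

2600 atm

Overburden (lithostatic) stress σ_v:
unconsolidated mud: 2000 kg/m³ × 9.80665 m/s² × 330 m = 6.472×10^6 Pa = 6.472 MPa
gypsum: 2320 kg/m³ × 9.80665 m/s² × 740 m = 1.684×10^7 Pa = 16.84 MPa
gabbro: 3036 kg/m³ × 9.80665 m/s² × 12510 m = 3.725×10^8 Pa = 372.5 MPa
Total = 6.472 + 16.84 + 372.5 = 395.77 MPa
Pore pressure P_p = 1020 kg/m³ × 9.80665 m/s² × 13580 m = 1.358×10^8 Pa = 135.8 MPa
Effective stress σ' = σ_v − P_p = 395.8 − 135.8 = 259.93 MPa = 2565.3 atm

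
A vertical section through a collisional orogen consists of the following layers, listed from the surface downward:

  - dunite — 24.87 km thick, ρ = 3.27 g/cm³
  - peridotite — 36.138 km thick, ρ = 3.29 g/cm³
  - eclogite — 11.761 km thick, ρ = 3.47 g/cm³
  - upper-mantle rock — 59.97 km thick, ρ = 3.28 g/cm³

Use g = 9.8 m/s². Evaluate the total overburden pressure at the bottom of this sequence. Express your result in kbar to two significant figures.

dunite: 3270 kg/m³ × 9.8 m/s² × 24870 m = 7.970×10^8 Pa = 7.970 kbar
peridotite: 3290 kg/m³ × 9.8 m/s² × 36138 m = 1.165×10^9 Pa = 11.65 kbar
eclogite: 3470 kg/m³ × 9.8 m/s² × 11761 m = 3.999×10^8 Pa = 3.999 kbar
upper-mantle rock: 3280 kg/m³ × 9.8 m/s² × 59970 m = 1.928×10^9 Pa = 19.28 kbar
Total = 7.970 + 11.65 + 3.999 + 19.28 = 42.898 kbar

43 kbar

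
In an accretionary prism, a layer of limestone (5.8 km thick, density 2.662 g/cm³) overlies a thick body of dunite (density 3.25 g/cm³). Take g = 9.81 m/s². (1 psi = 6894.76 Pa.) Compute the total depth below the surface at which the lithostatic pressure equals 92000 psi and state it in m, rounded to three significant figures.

Pressure at base of upper layers: 2662×9.81×5800 = 1.515×10^8 Pa = 21968 psi
Remaining pressure to be supplied by dunite: 6.343×10^8 − 1.515×10^8 = 4.829×10^8 Pa
Additional depth in dunite = 4.829×10^8 Pa / (3250 kg/m³ × 9.81 m/s²) = 15145 m
Total depth = 5800 m + 15145 m = 20945 m

20900 m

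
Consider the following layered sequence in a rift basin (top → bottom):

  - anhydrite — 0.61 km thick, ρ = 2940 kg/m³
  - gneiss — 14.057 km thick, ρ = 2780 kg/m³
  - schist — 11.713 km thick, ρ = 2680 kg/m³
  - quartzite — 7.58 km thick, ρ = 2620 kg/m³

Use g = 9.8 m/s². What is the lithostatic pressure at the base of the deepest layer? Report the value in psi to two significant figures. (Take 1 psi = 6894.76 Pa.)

anhydrite: 2940 kg/m³ × 9.8 m/s² × 610 m = 1.758×10^7 Pa = 2549 psi
gneiss: 2780 kg/m³ × 9.8 m/s² × 14057 m = 3.830×10^8 Pa = 55545 psi
schist: 2680 kg/m³ × 9.8 m/s² × 11713 m = 3.076×10^8 Pa = 44618 psi
quartzite: 2620 kg/m³ × 9.8 m/s² × 7580 m = 1.946×10^8 Pa = 28228 psi
Total = 2549 + 55545 + 44618 + 28228 = 1.3094×10^5 psi

130000 psi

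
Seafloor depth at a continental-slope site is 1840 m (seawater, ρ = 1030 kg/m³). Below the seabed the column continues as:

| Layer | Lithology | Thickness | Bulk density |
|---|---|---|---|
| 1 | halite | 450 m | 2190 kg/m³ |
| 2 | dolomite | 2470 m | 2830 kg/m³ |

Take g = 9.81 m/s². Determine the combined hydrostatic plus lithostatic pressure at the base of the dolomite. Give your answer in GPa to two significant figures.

seawater: 1030 kg/m³ × 9.81 m/s² × 1840 m = 1.859×10^7 Pa = 0.01859 GPa
halite: 2190 kg/m³ × 9.81 m/s² × 450 m = 9.668×10^6 Pa = 9.668×10^-3 GPa
dolomite: 2830 kg/m³ × 9.81 m/s² × 2470 m = 6.857×10^7 Pa = 0.06857 GPa
Total = 0.01859 + 9.668×10^-3 + 0.06857 = 0.096833 GPa

0.097 GPa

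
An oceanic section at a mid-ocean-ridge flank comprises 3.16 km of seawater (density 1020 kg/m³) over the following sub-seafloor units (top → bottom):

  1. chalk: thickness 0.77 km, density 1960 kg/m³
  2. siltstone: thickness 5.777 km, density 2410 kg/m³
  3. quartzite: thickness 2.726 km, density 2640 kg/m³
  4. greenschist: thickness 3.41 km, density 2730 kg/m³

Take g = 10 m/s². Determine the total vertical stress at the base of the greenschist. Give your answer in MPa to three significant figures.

352 MPa

seawater: 1020 kg/m³ × 10 m/s² × 3160 m = 3.223×10^7 Pa = 32.23 MPa
chalk: 1960 kg/m³ × 10 m/s² × 770 m = 1.509×10^7 Pa = 15.09 MPa
siltstone: 2410 kg/m³ × 10 m/s² × 5777 m = 1.392×10^8 Pa = 139.2 MPa
quartzite: 2640 kg/m³ × 10 m/s² × 2726 m = 7.197×10^7 Pa = 71.97 MPa
greenschist: 2730 kg/m³ × 10 m/s² × 3410 m = 9.309×10^7 Pa = 93.09 MPa
Total = 32.23 + 15.09 + 139.2 + 71.97 + 93.09 = 351.61 MPa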